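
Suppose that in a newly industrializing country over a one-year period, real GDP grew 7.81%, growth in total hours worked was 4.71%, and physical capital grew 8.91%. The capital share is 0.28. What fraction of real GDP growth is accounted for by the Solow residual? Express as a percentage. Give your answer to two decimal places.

The Solow residual accounted for 24.64% of growth.

Labor's share = 1 − 0.28 = 0.72.
Physical capital: 0.28 × 8.91 = 2.4948 pp.
Total hours worked: 0.72 × 4.71 = 3.3912 pp.
TFP growth = 7.81 − 5.886 = 1.924%.
TFP share of growth = 1.924 / 7.81 × 100 = 24.6351%.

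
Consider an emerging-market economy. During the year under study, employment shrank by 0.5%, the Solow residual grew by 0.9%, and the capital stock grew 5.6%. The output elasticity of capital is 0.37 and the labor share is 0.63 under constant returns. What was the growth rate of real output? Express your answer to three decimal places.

2.657%

Labor's share = 1 − 0.37 = 0.63.
The capital stock: 0.37 × 5.6 = 2.072 pp.
Employment: 0.63 × (-0.5) = -0.315 pp.
Output growth = 0.9 + 1.757 = 2.657%.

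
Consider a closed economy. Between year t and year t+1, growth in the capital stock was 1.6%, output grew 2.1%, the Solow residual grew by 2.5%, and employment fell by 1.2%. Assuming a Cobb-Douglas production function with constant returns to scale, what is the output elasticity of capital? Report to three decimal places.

gY = gA + α·gK + (1−α)·gL, so gY − gA − gL = α(gK − gL).
2.1 − 2.5 + 1.2 = α × (1.6 − (-1.2)).
0.8 = 2.8 α, so α = 0.28571.

α = 0.286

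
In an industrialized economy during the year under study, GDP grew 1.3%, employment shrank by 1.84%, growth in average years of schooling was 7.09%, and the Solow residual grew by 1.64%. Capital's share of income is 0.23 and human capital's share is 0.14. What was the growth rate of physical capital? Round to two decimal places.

-0.75%

Labor's share = 1 − 0.23 − 0.14 = 0.63.
gY = gA + 0.14×7.09 + 0.63×(-1.84) + 0.23×g.
0.23×g = 1.3 − 1.64 + 0.1666 = -0.1734.
g = -0.1734 / 0.23 = -0.7539%.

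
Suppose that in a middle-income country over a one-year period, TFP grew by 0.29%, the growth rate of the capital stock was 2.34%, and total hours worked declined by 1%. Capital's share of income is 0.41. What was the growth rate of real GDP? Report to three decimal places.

0.659%

Labor's share = 1 − 0.41 = 0.59.
The capital stock: 0.41 × 2.34 = 0.9594 pp.
Total hours worked: 0.59 × (-1) = -0.59 pp.
Output growth = 0.29 + 0.3694 = 0.6594%.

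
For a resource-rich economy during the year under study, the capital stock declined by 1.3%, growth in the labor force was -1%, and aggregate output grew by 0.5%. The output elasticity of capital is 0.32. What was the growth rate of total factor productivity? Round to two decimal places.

Total factor productivity grew 1.60%.

Labor's share = 1 − 0.32 = 0.68.
The capital stock: 0.32 × (-1.3) = -0.416 pp.
The labor force: 0.68 × (-1) = -0.68 pp.
TFP growth = 0.5 + 1.096 = 1.596%.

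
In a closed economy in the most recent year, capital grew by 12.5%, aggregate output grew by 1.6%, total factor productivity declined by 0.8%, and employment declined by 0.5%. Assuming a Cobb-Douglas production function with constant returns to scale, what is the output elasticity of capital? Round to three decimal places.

The output elasticity of capital is 0.223.

gY = gA + α·gK + (1−α)·gL, so gY − gA − gL = α(gK − gL).
1.6 + 0.8 + 0.5 = α × (12.5 − (-0.5)).
2.9 = 13 α, so α = 0.22308.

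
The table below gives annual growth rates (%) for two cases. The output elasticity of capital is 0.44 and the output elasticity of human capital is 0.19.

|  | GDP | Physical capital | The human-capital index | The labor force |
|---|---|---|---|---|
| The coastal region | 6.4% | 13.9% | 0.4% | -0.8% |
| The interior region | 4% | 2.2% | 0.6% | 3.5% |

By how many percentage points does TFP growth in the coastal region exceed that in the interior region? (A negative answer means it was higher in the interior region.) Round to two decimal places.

-1.12 percentage points

Labor's share = 1 − 0.44 − 0.19 = 0.37.
The coastal region: TFP = 6.4 − 6.116 − 0.076 + 0.296 = 0.504%.
The interior region: TFP = 4 − 0.968 − 0.114 − 1.295 = 1.623%.
Difference = 0.504 − (1.623) = -1.119 pp.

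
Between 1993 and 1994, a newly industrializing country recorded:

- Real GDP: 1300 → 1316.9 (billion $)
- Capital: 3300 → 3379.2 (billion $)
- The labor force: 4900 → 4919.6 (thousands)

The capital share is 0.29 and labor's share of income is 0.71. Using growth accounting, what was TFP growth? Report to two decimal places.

0.32%

Real GDP growth = (1316.9 − 1300) / 1300 = 1.3%.
Capital growth = (3379.2 − 3300) / 3300 = 2.4%.
The labor force growth = (4919.6 − 4900) / 4900 = 0.4%.
Labor's share = 1 − 0.29 = 0.71.
Capital: 0.29 × 2.4 = 0.696 pp.
The labor force: 0.71 × 0.4 = 0.284 pp.
TFP growth = 1.3 − 0.98 = 0.32%.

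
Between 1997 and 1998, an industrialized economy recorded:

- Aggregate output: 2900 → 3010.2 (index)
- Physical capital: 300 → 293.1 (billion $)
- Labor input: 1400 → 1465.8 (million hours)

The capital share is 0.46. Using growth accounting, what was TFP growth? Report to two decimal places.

2.32%

Aggregate output growth = (3010.2 − 2900) / 2900 = 3.8%.
Physical capital growth = (293.1 − 300) / 300 = -2.3%.
Labor input growth = (1465.8 − 1400) / 1400 = 4.7%.
Labor's share = 1 − 0.46 = 0.54.
Physical capital: 0.46 × (-2.3) = -1.058 pp.
Labor input: 0.54 × 4.7 = 2.538 pp.
TFP growth = 3.8 − 1.48 = 2.32%.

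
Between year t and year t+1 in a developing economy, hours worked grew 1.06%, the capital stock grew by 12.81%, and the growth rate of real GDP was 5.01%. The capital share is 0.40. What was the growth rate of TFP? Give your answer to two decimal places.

-0.75%

Labor's share = 1 − 0.4 = 0.6.
The capital stock: 0.4 × 12.81 = 5.124 pp.
Hours worked: 0.6 × 1.06 = 0.636 pp.
TFP growth = 5.01 − 5.76 = -0.75%.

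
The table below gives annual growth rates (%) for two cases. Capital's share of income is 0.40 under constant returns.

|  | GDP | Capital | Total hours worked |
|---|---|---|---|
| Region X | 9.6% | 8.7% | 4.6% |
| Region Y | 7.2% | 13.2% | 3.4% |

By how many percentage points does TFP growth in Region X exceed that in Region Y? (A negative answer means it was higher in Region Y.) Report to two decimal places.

Labor's share = 1 − 0.4 = 0.6.
Region X: TFP = 9.6 − 3.48 − 2.76 = 3.36%.
Region Y: TFP = 7.2 − 5.28 − 2.04 = -0.12%.
Difference = 3.36 − (-0.12) = 3.48 pp.

3.48 percentage points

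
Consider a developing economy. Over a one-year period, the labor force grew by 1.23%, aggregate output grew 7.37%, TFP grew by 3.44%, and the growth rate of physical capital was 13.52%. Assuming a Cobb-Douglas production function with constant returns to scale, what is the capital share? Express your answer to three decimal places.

α = 0.220

gY = gA + α·gK + (1−α)·gL, so gY − gA − gL = α(gK − gL).
7.37 − 3.44 − 1.23 = α × (13.52 − 1.23).
2.7 = 12.29 α, so α = 0.21969.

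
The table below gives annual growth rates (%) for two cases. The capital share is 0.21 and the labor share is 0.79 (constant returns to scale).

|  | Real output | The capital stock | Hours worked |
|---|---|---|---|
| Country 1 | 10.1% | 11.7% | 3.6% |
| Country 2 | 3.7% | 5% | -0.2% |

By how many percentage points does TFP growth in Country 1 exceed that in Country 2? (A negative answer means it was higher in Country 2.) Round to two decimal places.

Labor's share = 1 − 0.21 = 0.79.
Country 1: TFP = 10.1 − 2.457 − 2.844 = 4.799%.
Country 2: TFP = 3.7 − 1.05 + 0.158 = 2.808%.
Difference = 4.799 − (2.808) = 1.991 pp.

1.99 percentage points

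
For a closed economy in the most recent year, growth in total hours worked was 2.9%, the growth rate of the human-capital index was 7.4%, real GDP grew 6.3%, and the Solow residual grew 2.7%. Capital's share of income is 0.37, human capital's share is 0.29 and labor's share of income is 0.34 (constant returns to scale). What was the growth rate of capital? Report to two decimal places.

1.26%

Labor's share = 1 − 0.37 − 0.29 = 0.34.
gY = gA + 0.29×7.4 + 0.34×2.9 + 0.37×g.
0.37×g = 6.3 − 2.7 − 3.132 = 0.468.
g = 0.468 / 0.37 = 1.2649%.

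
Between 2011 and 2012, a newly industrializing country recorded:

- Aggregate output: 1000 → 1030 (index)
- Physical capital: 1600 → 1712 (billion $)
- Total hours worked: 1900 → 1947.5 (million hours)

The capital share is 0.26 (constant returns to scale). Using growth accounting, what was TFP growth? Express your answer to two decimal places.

Aggregate output growth = (1030 − 1000) / 1000 = 3%.
Physical capital growth = (1712 − 1600) / 1600 = 7%.
Total hours worked growth = (1947.5 − 1900) / 1900 = 2.5%.
Labor's share = 1 − 0.26 = 0.74.
Physical capital: 0.26 × 7 = 1.82 pp.
Total hours worked: 0.74 × 2.5 = 1.85 pp.
TFP growth = 3 − 3.67 = -0.67%.

-0.67%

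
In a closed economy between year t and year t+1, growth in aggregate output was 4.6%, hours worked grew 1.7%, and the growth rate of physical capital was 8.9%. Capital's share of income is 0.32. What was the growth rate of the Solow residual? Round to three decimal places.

Labor's share = 1 − 0.32 = 0.68.
Physical capital: 0.32 × 8.9 = 2.848 pp.
Hours worked: 0.68 × 1.7 = 1.156 pp.
TFP growth = 4.6 − 4.004 = 0.596%.

0.596%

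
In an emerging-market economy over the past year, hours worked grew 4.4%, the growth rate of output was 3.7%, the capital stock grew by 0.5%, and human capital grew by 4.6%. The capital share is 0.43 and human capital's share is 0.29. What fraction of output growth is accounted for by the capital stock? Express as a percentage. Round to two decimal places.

The capital stock accounted for 5.81% of growth.

The capital stock contributed 0.43 × 0.5 = 0.215 pp.
Share of growth = 0.215 / 3.7 × 100 = 5.8108%.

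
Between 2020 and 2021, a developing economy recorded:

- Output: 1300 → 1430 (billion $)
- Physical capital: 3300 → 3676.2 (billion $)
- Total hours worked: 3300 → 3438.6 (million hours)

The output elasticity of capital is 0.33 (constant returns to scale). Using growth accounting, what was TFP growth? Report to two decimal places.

TFP grew 3.42%.

Output growth = (1430 − 1300) / 1300 = 10%.
Physical capital growth = (3676.2 − 3300) / 3300 = 11.4%.
Total hours worked growth = (3438.6 − 3300) / 3300 = 4.2%.
Labor's share = 1 − 0.33 = 0.67.
Physical capital: 0.33 × 11.4 = 3.762 pp.
Total hours worked: 0.67 × 4.2 = 2.814 pp.
TFP growth = 10 − 6.576 = 3.424%.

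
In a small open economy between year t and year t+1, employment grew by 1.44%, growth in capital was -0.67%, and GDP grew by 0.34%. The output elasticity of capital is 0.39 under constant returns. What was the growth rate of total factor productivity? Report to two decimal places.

-0.28%

Labor's share = 1 − 0.39 = 0.61.
Capital: 0.39 × (-0.67) = -0.2613 pp.
Employment: 0.61 × 1.44 = 0.8784 pp.
TFP growth = 0.34 − 0.6171 = -0.2771%.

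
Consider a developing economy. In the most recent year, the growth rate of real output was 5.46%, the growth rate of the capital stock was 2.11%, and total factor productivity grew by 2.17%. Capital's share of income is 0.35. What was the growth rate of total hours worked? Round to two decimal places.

Labor's share = 1 − 0.35 = 0.65.
gY = gA + 0.35×2.11 + 0.65×g.
0.65×g = 5.46 − 2.17 − 0.7385 = 2.5515.
g = 2.5515 / 0.65 = 3.9254%.

Total hours worked growth was 3.93%.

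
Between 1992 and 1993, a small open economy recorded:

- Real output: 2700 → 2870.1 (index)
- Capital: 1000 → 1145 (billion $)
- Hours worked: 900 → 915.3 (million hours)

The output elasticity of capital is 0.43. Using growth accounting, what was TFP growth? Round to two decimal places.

-0.90%

Real output growth = (2870.1 − 2700) / 2700 = 6.3%.
Capital growth = (1145 − 1000) / 1000 = 14.5%.
Hours worked growth = (915.3 − 900) / 900 = 1.7%.
Labor's share = 1 − 0.43 = 0.57.
Capital: 0.43 × 14.5 = 6.235 pp.
Hours worked: 0.57 × 1.7 = 0.969 pp.
TFP growth = 6.3 − 7.204 = -0.904%.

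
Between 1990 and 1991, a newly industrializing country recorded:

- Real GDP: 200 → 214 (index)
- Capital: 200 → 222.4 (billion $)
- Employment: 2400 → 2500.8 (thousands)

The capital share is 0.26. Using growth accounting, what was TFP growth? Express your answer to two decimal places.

0.98%

Real GDP growth = (214 − 200) / 200 = 7%.
Capital growth = (222.4 − 200) / 200 = 11.2%.
Employment growth = (2500.8 − 2400) / 2400 = 4.2%.
Labor's share = 1 − 0.26 = 0.74.
Capital: 0.26 × 11.2 = 2.912 pp.
Employment: 0.74 × 4.2 = 3.108 pp.
TFP growth = 7 − 6.02 = 0.98%.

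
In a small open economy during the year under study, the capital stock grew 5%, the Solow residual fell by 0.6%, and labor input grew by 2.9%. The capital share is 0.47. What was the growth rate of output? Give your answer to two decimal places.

3.29%

Labor's share = 1 − 0.47 = 0.53.
The capital stock: 0.47 × 5 = 2.35 pp.
Labor input: 0.53 × 2.9 = 1.537 pp.
Output growth = -0.6 + 3.887 = 3.287%.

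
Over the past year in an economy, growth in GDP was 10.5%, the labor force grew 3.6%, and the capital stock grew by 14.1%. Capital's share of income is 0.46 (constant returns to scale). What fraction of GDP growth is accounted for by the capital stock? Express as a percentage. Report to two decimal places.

61.77%

The capital stock contributed 0.46 × 14.1 = 6.486 pp.
Share of growth = 6.486 / 10.5 × 100 = 61.7714%.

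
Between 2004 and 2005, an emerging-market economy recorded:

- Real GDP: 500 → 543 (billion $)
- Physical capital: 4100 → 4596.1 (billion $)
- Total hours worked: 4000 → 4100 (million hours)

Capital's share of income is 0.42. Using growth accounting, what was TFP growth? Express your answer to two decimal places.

2.07%

Real GDP growth = (543 − 500) / 500 = 8.6%.
Physical capital growth = (4596.1 − 4100) / 4100 = 12.1%.
Total hours worked growth = (4100 − 4000) / 4000 = 2.5%.
Labor's share = 1 − 0.42 = 0.58.
Physical capital: 0.42 × 12.1 = 5.082 pp.
Total hours worked: 0.58 × 2.5 = 1.45 pp.
TFP growth = 8.6 − 6.532 = 2.068%.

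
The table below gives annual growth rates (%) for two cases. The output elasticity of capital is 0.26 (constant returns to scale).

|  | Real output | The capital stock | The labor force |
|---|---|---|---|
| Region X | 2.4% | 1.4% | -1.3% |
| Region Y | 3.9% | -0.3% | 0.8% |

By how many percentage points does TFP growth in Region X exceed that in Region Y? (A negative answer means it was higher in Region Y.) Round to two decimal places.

-0.39 percentage points

Labor's share = 1 − 0.26 = 0.74.
Region X: TFP = 2.4 − 0.364 + 0.962 = 2.998%.
Region Y: TFP = 3.9 + 0.078 − 0.592 = 3.386%.
Difference = 2.998 − (3.386) = -0.388 pp.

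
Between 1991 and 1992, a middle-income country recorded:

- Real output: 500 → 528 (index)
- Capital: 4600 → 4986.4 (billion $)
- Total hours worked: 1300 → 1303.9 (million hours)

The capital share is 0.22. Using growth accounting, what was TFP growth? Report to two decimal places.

Real output growth = (528 − 500) / 500 = 5.6%.
Capital growth = (4986.4 − 4600) / 4600 = 8.4%.
Total hours worked growth = (1303.9 − 1300) / 1300 = 0.3%.
Labor's share = 1 − 0.22 = 0.78.
Capital: 0.22 × 8.4 = 1.848 pp.
Total hours worked: 0.78 × 0.3 = 0.234 pp.
TFP growth = 5.6 − 2.082 = 3.518%.

TFP growth was 3.52%.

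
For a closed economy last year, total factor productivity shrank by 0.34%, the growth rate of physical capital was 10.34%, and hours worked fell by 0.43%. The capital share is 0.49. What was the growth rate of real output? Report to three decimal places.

Real output growth was 4.507%.

Labor's share = 1 − 0.49 = 0.51.
Physical capital: 0.49 × 10.34 = 5.0666 pp.
Hours worked: 0.51 × (-0.43) = -0.2193 pp.
Output growth = -0.34 + 4.8473 = 4.5073%.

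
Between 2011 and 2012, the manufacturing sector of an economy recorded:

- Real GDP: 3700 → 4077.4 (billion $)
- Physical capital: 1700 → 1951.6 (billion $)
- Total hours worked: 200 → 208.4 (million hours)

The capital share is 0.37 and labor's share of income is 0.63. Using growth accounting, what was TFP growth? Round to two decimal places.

Real GDP growth = (4077.4 − 3700) / 3700 = 10.2%.
Physical capital growth = (1951.6 − 1700) / 1700 = 14.8%.
Total hours worked growth = (208.4 − 200) / 200 = 4.2%.
Labor's share = 1 − 0.37 = 0.63.
Physical capital: 0.37 × 14.8 = 5.476 pp.
Total hours worked: 0.63 × 4.2 = 2.646 pp.
TFP growth = 10.2 − 8.122 = 2.078%.

TFP growth was 2.08%.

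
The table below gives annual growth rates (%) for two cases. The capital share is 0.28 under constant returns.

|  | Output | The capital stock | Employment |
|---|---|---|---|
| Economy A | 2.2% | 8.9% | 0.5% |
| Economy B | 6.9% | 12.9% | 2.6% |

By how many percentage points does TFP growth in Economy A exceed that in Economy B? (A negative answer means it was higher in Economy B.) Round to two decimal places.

-2.07 percentage points

Labor's share = 1 − 0.28 = 0.72.
Economy A: TFP = 2.2 − 2.492 − 0.36 = -0.652%.
Economy B: TFP = 6.9 − 3.612 − 1.872 = 1.416%.
Difference = -0.652 − (1.416) = -2.068 pp.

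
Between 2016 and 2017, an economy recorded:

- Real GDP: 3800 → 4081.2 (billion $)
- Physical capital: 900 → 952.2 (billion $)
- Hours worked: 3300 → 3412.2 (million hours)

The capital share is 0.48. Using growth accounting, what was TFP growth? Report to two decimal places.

Real GDP growth = (4081.2 − 3800) / 3800 = 7.4%.
Physical capital growth = (952.2 − 900) / 900 = 5.8%.
Hours worked growth = (3412.2 − 3300) / 3300 = 3.4%.
Labor's share = 1 − 0.48 = 0.52.
Physical capital: 0.48 × 5.8 = 2.784 pp.
Hours worked: 0.52 × 3.4 = 1.768 pp.
TFP growth = 7.4 − 4.552 = 2.848%.

2.85%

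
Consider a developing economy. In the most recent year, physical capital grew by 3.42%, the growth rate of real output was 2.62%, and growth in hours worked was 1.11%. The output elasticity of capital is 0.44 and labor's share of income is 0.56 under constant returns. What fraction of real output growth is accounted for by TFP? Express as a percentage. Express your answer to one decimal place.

Labor's share = 1 − 0.44 = 0.56.
Physical capital: 0.44 × 3.42 = 1.5048 pp.
Hours worked: 0.56 × 1.11 = 0.6216 pp.
TFP growth = 2.62 − 2.1264 = 0.4936%.
TFP share of growth = 0.4936 / 2.62 × 100 = 18.84%.

TFP accounted for 18.8% of growth.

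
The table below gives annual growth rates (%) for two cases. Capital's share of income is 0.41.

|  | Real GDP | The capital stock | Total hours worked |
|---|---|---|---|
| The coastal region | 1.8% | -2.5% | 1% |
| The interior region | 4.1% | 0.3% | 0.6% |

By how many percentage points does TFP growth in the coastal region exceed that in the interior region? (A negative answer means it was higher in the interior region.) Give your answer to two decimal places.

Labor's share = 1 − 0.41 = 0.59.
The coastal region: TFP = 1.8 + 1.025 − 0.59 = 2.235%.
The interior region: TFP = 4.1 − 0.123 − 0.354 = 3.623%.
Difference = 2.235 − (3.623) = -1.388 pp.

-1.39 percentage points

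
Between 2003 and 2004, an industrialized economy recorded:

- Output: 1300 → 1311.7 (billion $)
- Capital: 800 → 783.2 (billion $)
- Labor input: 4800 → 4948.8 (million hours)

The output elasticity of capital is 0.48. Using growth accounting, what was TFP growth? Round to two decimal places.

0.30%

Output growth = (1311.7 − 1300) / 1300 = 0.9%.
Capital growth = (783.2 − 800) / 800 = -2.1%.
Labor input growth = (4948.8 − 4800) / 4800 = 3.1%.
Labor's share = 1 − 0.48 = 0.52.
Capital: 0.48 × (-2.1) = -1.008 pp.
Labor input: 0.52 × 3.1 = 1.612 pp.
TFP growth = 0.9 − 0.604 = 0.296%.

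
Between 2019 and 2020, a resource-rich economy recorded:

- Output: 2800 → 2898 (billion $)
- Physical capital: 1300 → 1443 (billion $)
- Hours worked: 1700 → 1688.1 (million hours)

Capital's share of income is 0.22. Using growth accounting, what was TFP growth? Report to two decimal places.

Output growth = (2898 − 2800) / 2800 = 3.5%.
Physical capital growth = (1443 − 1300) / 1300 = 11%.
Hours worked growth = (1688.1 − 1700) / 1700 = -0.7%.
Labor's share = 1 − 0.22 = 0.78.
Physical capital: 0.22 × 11 = 2.42 pp.
Hours worked: 0.78 × (-0.7) = -0.546 pp.
TFP growth = 3.5 − 1.874 = 1.626%.

1.63%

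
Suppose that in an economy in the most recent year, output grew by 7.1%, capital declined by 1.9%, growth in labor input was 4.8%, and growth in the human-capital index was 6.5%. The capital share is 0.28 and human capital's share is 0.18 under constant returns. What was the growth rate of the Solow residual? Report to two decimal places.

3.87%

Labor's share = 1 − 0.28 − 0.18 = 0.54.
Capital: 0.28 × (-1.9) = -0.532 pp.
The human-capital index: 0.18 × 6.5 = 1.17 pp.
Labor input: 0.54 × 4.8 = 2.592 pp.
TFP growth = 7.1 − 3.23 = 3.87%.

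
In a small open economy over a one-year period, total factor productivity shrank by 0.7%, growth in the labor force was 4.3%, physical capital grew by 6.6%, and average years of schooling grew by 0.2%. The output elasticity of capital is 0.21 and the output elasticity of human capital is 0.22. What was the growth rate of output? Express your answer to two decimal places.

Output grew 3.18%.

Labor's share = 1 − 0.21 − 0.22 = 0.57.
Physical capital: 0.21 × 6.6 = 1.386 pp.
Average years of schooling: 0.22 × 0.2 = 0.044 pp.
The labor force: 0.57 × 4.3 = 2.451 pp.
Output growth = -0.7 + 3.881 = 3.181%.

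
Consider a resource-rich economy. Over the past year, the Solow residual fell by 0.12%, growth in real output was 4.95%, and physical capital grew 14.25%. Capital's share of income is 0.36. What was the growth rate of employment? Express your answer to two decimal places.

Labor's share = 1 − 0.36 = 0.64.
gY = gA + 0.36×14.25 + 0.64×g.
0.64×g = 4.95 + 0.12 − 5.13 = -0.06.
g = -0.06 / 0.64 = -0.0938%.

-0.09%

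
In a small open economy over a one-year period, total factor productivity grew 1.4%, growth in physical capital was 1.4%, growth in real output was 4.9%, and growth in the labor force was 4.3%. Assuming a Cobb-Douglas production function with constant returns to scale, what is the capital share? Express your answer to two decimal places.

α = 0.28

gY = gA + α·gK + (1−α)·gL, so gY − gA − gL = α(gK − gL).
4.9 − 1.4 − 4.3 = α × (1.4 − 4.3).
-0.8 = -2.9 α, so α = 0.2759.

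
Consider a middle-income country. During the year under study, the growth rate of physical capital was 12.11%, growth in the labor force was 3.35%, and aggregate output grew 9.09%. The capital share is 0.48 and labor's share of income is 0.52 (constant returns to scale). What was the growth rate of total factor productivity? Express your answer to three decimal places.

1.535%

Labor's share = 1 − 0.48 = 0.52.
Physical capital: 0.48 × 12.11 = 5.8128 pp.
The labor force: 0.52 × 3.35 = 1.742 pp.
TFP growth = 9.09 − 7.5548 = 1.5352%.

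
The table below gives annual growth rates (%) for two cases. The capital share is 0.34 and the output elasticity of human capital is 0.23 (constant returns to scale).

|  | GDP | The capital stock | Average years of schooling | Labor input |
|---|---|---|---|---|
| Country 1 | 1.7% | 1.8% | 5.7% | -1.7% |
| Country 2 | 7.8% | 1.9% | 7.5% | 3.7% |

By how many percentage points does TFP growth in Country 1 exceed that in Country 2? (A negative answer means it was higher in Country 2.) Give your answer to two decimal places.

Labor's share = 1 − 0.34 − 0.23 = 0.43.
Country 1: TFP = 1.7 − 0.612 − 1.311 + 0.731 = 0.508%.
Country 2: TFP = 7.8 − 0.646 − 1.725 − 1.591 = 3.838%.
Difference = 0.508 − (3.838) = -3.33 pp.

-3.33 percentage points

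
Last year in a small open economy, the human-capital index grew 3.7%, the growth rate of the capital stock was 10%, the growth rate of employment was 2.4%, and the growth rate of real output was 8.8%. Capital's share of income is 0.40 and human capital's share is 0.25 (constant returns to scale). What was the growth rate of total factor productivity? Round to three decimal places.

Labor's share = 1 − 0.4 − 0.25 = 0.35.
The capital stock: 0.4 × 10 = 4 pp.
The human-capital index: 0.25 × 3.7 = 0.925 pp.
Employment: 0.35 × 2.4 = 0.84 pp.
TFP growth = 8.8 − 5.765 = 3.035%.

3.035%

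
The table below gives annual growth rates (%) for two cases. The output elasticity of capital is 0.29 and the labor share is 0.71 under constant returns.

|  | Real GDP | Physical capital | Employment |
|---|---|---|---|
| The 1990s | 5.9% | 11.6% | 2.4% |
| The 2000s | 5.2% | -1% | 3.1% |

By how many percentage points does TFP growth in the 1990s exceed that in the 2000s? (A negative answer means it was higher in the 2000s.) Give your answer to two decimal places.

-2.46 percentage points

Labor's share = 1 − 0.29 = 0.71.
The 1990s: TFP = 5.9 − 3.364 − 1.704 = 0.832%.
The 2000s: TFP = 5.2 + 0.29 − 2.201 = 3.289%.
Difference = 0.832 − (3.289) = -2.457 pp.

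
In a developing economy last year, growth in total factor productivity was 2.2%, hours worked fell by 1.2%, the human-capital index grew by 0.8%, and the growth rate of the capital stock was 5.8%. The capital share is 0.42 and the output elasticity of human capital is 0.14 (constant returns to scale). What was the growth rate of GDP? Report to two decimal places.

Labor's share = 1 − 0.42 − 0.14 = 0.44.
The capital stock: 0.42 × 5.8 = 2.436 pp.
The human-capital index: 0.14 × 0.8 = 0.112 pp.
Hours worked: 0.44 × (-1.2) = -0.528 pp.
Output growth = 2.2 + 2.02 = 4.22%.

4.22%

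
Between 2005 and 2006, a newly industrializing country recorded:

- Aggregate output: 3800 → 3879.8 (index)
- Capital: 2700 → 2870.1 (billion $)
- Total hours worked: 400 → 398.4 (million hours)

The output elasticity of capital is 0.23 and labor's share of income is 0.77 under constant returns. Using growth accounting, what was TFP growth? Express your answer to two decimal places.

0.96%

Aggregate output growth = (3879.8 − 3800) / 3800 = 2.1%.
Capital growth = (2870.1 − 2700) / 2700 = 6.3%.
Total hours worked growth = (398.4 − 400) / 400 = -0.4%.
Labor's share = 1 − 0.23 = 0.77.
Capital: 0.23 × 6.3 = 1.449 pp.
Total hours worked: 0.77 × (-0.4) = -0.308 pp.
TFP growth = 2.1 − 1.141 = 0.959%.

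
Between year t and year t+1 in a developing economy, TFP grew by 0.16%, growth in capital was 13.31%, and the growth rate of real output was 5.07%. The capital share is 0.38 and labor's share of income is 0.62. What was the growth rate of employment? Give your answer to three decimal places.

Labor's share = 1 − 0.38 = 0.62.
gY = gA + 0.38×13.31 + 0.62×g.
0.62×g = 5.07 − 0.16 − 5.0578 = -0.1478.
g = -0.1478 / 0.62 = -0.23839%.

-0.238%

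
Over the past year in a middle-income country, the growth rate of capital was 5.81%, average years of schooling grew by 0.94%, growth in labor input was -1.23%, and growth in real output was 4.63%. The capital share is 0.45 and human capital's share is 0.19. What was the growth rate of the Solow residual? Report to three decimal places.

Labor's share = 1 − 0.45 − 0.19 = 0.36.
Capital: 0.45 × 5.81 = 2.6145 pp.
Average years of schooling: 0.19 × 0.94 = 0.1786 pp.
Labor input: 0.36 × (-1.23) = -0.4428 pp.
TFP growth = 4.63 − 2.3503 = 2.2797%.

2.280%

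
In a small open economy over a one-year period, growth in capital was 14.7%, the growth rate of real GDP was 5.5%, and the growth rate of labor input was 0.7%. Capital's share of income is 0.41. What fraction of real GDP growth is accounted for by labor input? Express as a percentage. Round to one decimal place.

7.5%

Labor's share = 1 − 0.41 = 0.59.
Labor input contributed 0.59 × 0.7 = 0.413 pp.
Share of growth = 0.413 / 5.5 × 100 = 7.509%.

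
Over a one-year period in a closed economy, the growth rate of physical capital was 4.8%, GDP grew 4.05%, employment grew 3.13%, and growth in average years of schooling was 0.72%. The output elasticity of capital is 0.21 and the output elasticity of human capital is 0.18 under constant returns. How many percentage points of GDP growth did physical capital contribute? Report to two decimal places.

1.01 pp

Contribution = share × growth = 0.21 × 4.8 = 1.008 pp.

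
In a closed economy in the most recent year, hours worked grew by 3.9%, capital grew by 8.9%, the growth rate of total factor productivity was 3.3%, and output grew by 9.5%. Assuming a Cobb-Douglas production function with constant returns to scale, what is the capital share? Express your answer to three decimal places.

The capital share is 0.460.

gY = gA + α·gK + (1−α)·gL, so gY − gA − gL = α(gK − gL).
9.5 − 3.3 − 3.9 = α × (8.9 − 3.9).
2.3 = 5 α, so α = 0.46.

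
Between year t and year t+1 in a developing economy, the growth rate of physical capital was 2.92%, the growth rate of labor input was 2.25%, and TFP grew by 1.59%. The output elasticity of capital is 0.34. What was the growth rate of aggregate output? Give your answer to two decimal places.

4.07%

Labor's share = 1 − 0.34 = 0.66.
Physical capital: 0.34 × 2.92 = 0.9928 pp.
Labor input: 0.66 × 2.25 = 1.485 pp.
Output growth = 1.59 + 2.4778 = 4.0678%.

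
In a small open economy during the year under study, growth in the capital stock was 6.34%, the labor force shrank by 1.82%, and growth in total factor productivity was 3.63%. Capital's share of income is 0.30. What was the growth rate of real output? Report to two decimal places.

Labor's share = 1 − 0.3 = 0.7.
The capital stock: 0.3 × 6.34 = 1.902 pp.
The labor force: 0.7 × (-1.82) = -1.274 pp.
Output growth = 3.63 + 0.628 = 4.258%.

Real output grew 4.26%.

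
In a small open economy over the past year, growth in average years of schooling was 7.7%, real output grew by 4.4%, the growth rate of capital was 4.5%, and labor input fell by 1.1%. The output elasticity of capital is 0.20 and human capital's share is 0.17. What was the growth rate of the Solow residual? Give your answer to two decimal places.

Labor's share = 1 − 0.2 − 0.17 = 0.63.
Capital: 0.2 × 4.5 = 0.9 pp.
Average years of schooling: 0.17 × 7.7 = 1.309 pp.
Labor input: 0.63 × (-1.1) = -0.693 pp.
TFP growth = 4.4 − 1.516 = 2.884%.

The Solow residual grew 2.88%.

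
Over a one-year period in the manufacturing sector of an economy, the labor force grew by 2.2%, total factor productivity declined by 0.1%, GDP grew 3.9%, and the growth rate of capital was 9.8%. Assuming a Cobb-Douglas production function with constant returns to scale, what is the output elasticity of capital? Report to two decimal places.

gY = gA + α·gK + (1−α)·gL, so gY − gA − gL = α(gK − gL).
3.9 + 0.1 − 2.2 = α × (9.8 − 2.2).
1.8 = 7.6 α, so α = 0.2368.

0.24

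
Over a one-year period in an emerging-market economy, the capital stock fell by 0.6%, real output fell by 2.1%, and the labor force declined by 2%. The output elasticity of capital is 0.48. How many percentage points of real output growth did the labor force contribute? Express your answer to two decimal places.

Labor's share = 1 − 0.48 = 0.52.
Contribution = share × growth = 0.52 × (-2) = -1.04 pp.

-1.04 pp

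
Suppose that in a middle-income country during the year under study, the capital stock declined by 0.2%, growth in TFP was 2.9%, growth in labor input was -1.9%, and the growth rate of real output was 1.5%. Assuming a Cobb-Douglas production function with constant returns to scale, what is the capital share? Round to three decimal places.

gY = gA + α·gK + (1−α)·gL, so gY − gA − gL = α(gK − gL).
1.5 − 2.9 + 1.9 = α × (-0.2 − (-1.9)).
0.5 = 1.7 α, so α = 0.29412.

α = 0.294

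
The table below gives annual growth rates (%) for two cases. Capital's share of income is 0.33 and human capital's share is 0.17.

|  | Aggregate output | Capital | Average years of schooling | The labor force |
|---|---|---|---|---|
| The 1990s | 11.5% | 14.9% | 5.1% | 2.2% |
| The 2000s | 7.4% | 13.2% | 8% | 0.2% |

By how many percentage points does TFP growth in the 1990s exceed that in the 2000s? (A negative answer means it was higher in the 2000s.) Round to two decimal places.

3.03 percentage points

Labor's share = 1 − 0.33 − 0.17 = 0.5.
The 1990s: TFP = 11.5 − 4.917 − 0.867 − 1.1 = 4.616%.
The 2000s: TFP = 7.4 − 4.356 − 1.36 − 0.1 = 1.584%.
Difference = 4.616 − (1.584) = 3.032 pp.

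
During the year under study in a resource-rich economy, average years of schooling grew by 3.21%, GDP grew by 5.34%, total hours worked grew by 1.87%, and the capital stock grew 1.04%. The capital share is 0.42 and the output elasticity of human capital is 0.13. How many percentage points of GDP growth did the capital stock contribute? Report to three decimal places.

Contribution = share × growth = 0.42 × 1.04 = 0.4368 pp.

0.437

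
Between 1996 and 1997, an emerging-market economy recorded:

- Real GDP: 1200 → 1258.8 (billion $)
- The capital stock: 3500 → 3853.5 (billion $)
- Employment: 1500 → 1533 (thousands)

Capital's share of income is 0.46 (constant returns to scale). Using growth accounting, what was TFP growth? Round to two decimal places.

-0.93%

Real GDP growth = (1258.8 − 1200) / 1200 = 4.9%.
The capital stock growth = (3853.5 − 3500) / 3500 = 10.1%.
Employment growth = (1533 − 1500) / 1500 = 2.2%.
Labor's share = 1 − 0.46 = 0.54.
The capital stock: 0.46 × 10.1 = 4.646 pp.
Employment: 0.54 × 2.2 = 1.188 pp.
TFP growth = 4.9 − 5.834 = -0.934%.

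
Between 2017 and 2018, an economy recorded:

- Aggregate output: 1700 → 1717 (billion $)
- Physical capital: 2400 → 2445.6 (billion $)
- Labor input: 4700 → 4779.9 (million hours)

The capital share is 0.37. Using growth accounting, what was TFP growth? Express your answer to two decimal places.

-0.77%

Aggregate output growth = (1717 − 1700) / 1700 = 1%.
Physical capital growth = (2445.6 − 2400) / 2400 = 1.9%.
Labor input growth = (4779.9 − 4700) / 4700 = 1.7%.
Labor's share = 1 − 0.37 = 0.63.
Physical capital: 0.37 × 1.9 = 0.703 pp.
Labor input: 0.63 × 1.7 = 1.071 pp.
TFP growth = 1 − 1.774 = -0.774%.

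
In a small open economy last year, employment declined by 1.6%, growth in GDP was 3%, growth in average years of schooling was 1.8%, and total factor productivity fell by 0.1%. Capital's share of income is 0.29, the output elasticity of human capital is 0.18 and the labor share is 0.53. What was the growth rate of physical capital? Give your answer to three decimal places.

Physical capital growth was 12.497%.

Labor's share = 1 − 0.29 − 0.18 = 0.53.
gY = gA + 0.18×1.8 + 0.53×(-1.6) + 0.29×g.
0.29×g = 3 + 0.1 + 0.524 = 3.624.
g = 3.624 / 0.29 = 12.49655%.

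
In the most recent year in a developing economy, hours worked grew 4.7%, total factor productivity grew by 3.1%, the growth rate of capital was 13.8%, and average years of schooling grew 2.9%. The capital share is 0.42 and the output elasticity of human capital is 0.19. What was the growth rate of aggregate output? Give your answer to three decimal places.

Labor's share = 1 − 0.42 − 0.19 = 0.39.
Capital: 0.42 × 13.8 = 5.796 pp.
Average years of schooling: 0.19 × 2.9 = 0.551 pp.
Hours worked: 0.39 × 4.7 = 1.833 pp.
Output growth = 3.1 + 8.18 = 11.28%.

11.280%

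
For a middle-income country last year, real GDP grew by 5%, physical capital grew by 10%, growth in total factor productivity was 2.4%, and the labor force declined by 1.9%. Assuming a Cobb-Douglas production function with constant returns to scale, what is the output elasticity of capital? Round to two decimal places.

gY = gA + α·gK + (1−α)·gL, so gY − gA − gL = α(gK − gL).
5 − 2.4 + 1.9 = α × (10 − (-1.9)).
4.5 = 11.9 α, so α = 0.3782.

α = 0.38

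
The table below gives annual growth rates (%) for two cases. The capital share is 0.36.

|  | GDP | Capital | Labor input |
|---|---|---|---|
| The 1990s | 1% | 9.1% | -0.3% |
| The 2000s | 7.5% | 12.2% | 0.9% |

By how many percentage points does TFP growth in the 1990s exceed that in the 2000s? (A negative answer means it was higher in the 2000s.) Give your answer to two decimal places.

Labor's share = 1 − 0.36 = 0.64.
The 1990s: TFP = 1 − 3.276 + 0.192 = -2.084%.
The 2000s: TFP = 7.5 − 4.392 − 0.576 = 2.532%.
Difference = -2.084 − (2.532) = -4.616 pp.

-4.62 percentage points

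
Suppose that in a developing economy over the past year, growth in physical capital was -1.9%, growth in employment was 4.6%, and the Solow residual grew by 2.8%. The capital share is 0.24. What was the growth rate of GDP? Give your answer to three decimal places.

Labor's share = 1 − 0.24 = 0.76.
Physical capital: 0.24 × (-1.9) = -0.456 pp.
Employment: 0.76 × 4.6 = 3.496 pp.
Output growth = 2.8 + 3.04 = 5.84%.

5.840%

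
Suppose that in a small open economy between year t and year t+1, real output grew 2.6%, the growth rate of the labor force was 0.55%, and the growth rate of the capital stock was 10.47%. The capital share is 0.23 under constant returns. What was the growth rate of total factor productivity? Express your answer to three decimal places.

Labor's share = 1 − 0.23 = 0.77.
The capital stock: 0.23 × 10.47 = 2.4081 pp.
The labor force: 0.77 × 0.55 = 0.4235 pp.
TFP growth = 2.6 − 2.8316 = -0.2316%.

-0.232%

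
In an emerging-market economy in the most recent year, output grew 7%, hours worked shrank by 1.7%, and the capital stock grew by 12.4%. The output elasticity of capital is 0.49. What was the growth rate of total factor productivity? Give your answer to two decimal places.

Labor's share = 1 − 0.49 = 0.51.
The capital stock: 0.49 × 12.4 = 6.076 pp.
Hours worked: 0.51 × (-1.7) = -0.867 pp.
TFP growth = 7 − 5.209 = 1.791%.

Total factor productivity growth was 1.79%.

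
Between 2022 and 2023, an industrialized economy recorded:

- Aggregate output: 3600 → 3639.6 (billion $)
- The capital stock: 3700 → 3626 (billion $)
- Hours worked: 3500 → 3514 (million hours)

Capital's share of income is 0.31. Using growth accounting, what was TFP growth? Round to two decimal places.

TFP grew 1.44%.

Aggregate output growth = (3639.6 − 3600) / 3600 = 1.1%.
The capital stock growth = (3626 − 3700) / 3700 = -2%.
Hours worked growth = (3514 − 3500) / 3500 = 0.4%.
Labor's share = 1 − 0.31 = 0.69.
The capital stock: 0.31 × (-2) = -0.62 pp.
Hours worked: 0.69 × 0.4 = 0.276 pp.
TFP growth = 1.1 + 0.344 = 1.444%.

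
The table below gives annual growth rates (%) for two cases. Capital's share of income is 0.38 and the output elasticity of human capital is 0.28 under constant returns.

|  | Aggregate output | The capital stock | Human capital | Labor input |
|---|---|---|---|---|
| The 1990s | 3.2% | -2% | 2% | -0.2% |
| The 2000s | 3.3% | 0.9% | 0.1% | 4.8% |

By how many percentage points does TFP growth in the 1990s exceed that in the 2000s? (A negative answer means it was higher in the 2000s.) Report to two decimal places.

Labor's share = 1 − 0.38 − 0.28 = 0.34.
The 1990s: TFP = 3.2 + 0.76 − 0.56 + 0.068 = 3.468%.
The 2000s: TFP = 3.3 − 0.342 − 0.028 − 1.632 = 1.298%.
Difference = 3.468 − (1.298) = 2.17 pp.

2.17 percentage points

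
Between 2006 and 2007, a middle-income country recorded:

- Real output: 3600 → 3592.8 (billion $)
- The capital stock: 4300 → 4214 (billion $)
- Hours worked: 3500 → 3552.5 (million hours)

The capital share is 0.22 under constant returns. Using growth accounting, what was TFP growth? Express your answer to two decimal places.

Real output growth = (3592.8 − 3600) / 3600 = -0.2%.
The capital stock growth = (4214 − 4300) / 4300 = -2%.
Hours worked growth = (3552.5 − 3500) / 3500 = 1.5%.
Labor's share = 1 − 0.22 = 0.78.
The capital stock: 0.22 × (-2) = -0.44 pp.
Hours worked: 0.78 × 1.5 = 1.17 pp.
TFP growth = -0.2 − 0.73 = -0.93%.

-0.93%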